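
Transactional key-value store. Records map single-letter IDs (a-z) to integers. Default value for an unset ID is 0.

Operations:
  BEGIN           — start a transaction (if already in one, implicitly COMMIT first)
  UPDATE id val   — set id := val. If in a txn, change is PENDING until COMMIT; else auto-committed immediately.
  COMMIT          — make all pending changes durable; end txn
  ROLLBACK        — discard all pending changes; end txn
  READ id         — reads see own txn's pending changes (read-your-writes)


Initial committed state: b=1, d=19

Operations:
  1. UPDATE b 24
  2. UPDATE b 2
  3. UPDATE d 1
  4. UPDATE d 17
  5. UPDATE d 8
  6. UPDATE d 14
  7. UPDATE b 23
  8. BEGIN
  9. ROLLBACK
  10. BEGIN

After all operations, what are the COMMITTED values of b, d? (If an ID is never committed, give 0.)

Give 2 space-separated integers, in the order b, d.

Initial committed: {b=1, d=19}
Op 1: UPDATE b=24 (auto-commit; committed b=24)
Op 2: UPDATE b=2 (auto-commit; committed b=2)
Op 3: UPDATE d=1 (auto-commit; committed d=1)
Op 4: UPDATE d=17 (auto-commit; committed d=17)
Op 5: UPDATE d=8 (auto-commit; committed d=8)
Op 6: UPDATE d=14 (auto-commit; committed d=14)
Op 7: UPDATE b=23 (auto-commit; committed b=23)
Op 8: BEGIN: in_txn=True, pending={}
Op 9: ROLLBACK: discarded pending []; in_txn=False
Op 10: BEGIN: in_txn=True, pending={}
Final committed: {b=23, d=14}

Answer: 23 14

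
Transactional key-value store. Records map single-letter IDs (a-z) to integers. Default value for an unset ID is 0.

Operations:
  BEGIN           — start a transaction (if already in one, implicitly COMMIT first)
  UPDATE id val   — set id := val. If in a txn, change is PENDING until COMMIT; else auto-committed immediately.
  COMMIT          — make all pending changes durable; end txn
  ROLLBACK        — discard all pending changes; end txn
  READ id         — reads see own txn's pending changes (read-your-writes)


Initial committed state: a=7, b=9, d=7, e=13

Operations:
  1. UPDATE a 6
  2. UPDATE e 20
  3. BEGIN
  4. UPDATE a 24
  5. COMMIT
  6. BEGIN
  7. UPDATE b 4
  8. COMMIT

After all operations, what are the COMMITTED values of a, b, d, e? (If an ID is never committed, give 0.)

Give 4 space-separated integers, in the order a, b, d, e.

Answer: 24 4 7 20

Derivation:
Initial committed: {a=7, b=9, d=7, e=13}
Op 1: UPDATE a=6 (auto-commit; committed a=6)
Op 2: UPDATE e=20 (auto-commit; committed e=20)
Op 3: BEGIN: in_txn=True, pending={}
Op 4: UPDATE a=24 (pending; pending now {a=24})
Op 5: COMMIT: merged ['a'] into committed; committed now {a=24, b=9, d=7, e=20}
Op 6: BEGIN: in_txn=True, pending={}
Op 7: UPDATE b=4 (pending; pending now {b=4})
Op 8: COMMIT: merged ['b'] into committed; committed now {a=24, b=4, d=7, e=20}
Final committed: {a=24, b=4, d=7, e=20}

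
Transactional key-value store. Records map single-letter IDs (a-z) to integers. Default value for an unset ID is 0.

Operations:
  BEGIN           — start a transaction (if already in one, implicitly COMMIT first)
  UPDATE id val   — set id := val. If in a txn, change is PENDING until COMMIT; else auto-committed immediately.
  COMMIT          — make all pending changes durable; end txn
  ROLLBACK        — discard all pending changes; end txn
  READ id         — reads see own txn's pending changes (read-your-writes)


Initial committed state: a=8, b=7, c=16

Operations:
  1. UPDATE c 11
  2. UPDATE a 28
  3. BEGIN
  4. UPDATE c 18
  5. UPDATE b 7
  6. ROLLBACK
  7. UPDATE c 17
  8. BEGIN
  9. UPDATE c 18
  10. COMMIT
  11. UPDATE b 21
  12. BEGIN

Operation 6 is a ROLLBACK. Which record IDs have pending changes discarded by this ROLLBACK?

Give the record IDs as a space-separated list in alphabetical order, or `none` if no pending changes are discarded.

Initial committed: {a=8, b=7, c=16}
Op 1: UPDATE c=11 (auto-commit; committed c=11)
Op 2: UPDATE a=28 (auto-commit; committed a=28)
Op 3: BEGIN: in_txn=True, pending={}
Op 4: UPDATE c=18 (pending; pending now {c=18})
Op 5: UPDATE b=7 (pending; pending now {b=7, c=18})
Op 6: ROLLBACK: discarded pending ['b', 'c']; in_txn=False
Op 7: UPDATE c=17 (auto-commit; committed c=17)
Op 8: BEGIN: in_txn=True, pending={}
Op 9: UPDATE c=18 (pending; pending now {c=18})
Op 10: COMMIT: merged ['c'] into committed; committed now {a=28, b=7, c=18}
Op 11: UPDATE b=21 (auto-commit; committed b=21)
Op 12: BEGIN: in_txn=True, pending={}
ROLLBACK at op 6 discards: ['b', 'c']

Answer: b c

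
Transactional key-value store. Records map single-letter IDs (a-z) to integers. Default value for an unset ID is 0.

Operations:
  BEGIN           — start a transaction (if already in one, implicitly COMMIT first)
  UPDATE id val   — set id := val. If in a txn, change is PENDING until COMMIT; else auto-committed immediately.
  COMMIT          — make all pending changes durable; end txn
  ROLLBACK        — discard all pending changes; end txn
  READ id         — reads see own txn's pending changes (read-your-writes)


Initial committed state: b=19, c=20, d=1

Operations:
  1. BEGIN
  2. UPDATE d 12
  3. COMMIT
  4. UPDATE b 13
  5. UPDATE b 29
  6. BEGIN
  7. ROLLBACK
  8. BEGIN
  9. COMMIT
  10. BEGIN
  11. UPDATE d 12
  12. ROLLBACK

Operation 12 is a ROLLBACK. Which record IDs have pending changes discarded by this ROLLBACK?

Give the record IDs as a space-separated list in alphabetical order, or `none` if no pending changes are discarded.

Initial committed: {b=19, c=20, d=1}
Op 1: BEGIN: in_txn=True, pending={}
Op 2: UPDATE d=12 (pending; pending now {d=12})
Op 3: COMMIT: merged ['d'] into committed; committed now {b=19, c=20, d=12}
Op 4: UPDATE b=13 (auto-commit; committed b=13)
Op 5: UPDATE b=29 (auto-commit; committed b=29)
Op 6: BEGIN: in_txn=True, pending={}
Op 7: ROLLBACK: discarded pending []; in_txn=False
Op 8: BEGIN: in_txn=True, pending={}
Op 9: COMMIT: merged [] into committed; committed now {b=29, c=20, d=12}
Op 10: BEGIN: in_txn=True, pending={}
Op 11: UPDATE d=12 (pending; pending now {d=12})
Op 12: ROLLBACK: discarded pending ['d']; in_txn=False
ROLLBACK at op 12 discards: ['d']

Answer: d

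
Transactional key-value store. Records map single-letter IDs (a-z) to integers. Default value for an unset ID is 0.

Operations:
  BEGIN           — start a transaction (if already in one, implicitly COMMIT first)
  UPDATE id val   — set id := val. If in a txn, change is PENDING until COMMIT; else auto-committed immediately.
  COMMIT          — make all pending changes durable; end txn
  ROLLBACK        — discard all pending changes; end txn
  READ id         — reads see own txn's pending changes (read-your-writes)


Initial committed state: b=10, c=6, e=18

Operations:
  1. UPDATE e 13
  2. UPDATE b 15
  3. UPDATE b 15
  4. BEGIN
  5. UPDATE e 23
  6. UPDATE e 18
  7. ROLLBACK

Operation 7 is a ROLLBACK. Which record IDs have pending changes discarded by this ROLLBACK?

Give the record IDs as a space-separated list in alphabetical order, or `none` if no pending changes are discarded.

Initial committed: {b=10, c=6, e=18}
Op 1: UPDATE e=13 (auto-commit; committed e=13)
Op 2: UPDATE b=15 (auto-commit; committed b=15)
Op 3: UPDATE b=15 (auto-commit; committed b=15)
Op 4: BEGIN: in_txn=True, pending={}
Op 5: UPDATE e=23 (pending; pending now {e=23})
Op 6: UPDATE e=18 (pending; pending now {e=18})
Op 7: ROLLBACK: discarded pending ['e']; in_txn=False
ROLLBACK at op 7 discards: ['e']

Answer: e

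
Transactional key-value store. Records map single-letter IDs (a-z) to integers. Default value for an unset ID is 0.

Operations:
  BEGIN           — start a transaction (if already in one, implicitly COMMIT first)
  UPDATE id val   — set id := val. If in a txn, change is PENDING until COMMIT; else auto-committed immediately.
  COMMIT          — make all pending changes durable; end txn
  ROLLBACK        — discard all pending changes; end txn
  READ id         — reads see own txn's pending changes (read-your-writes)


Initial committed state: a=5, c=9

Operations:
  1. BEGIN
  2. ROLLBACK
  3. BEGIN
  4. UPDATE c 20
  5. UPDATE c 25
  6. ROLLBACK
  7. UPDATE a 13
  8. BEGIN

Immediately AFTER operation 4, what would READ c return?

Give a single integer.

Initial committed: {a=5, c=9}
Op 1: BEGIN: in_txn=True, pending={}
Op 2: ROLLBACK: discarded pending []; in_txn=False
Op 3: BEGIN: in_txn=True, pending={}
Op 4: UPDATE c=20 (pending; pending now {c=20})
After op 4: visible(c) = 20 (pending={c=20}, committed={a=5, c=9})

Answer: 20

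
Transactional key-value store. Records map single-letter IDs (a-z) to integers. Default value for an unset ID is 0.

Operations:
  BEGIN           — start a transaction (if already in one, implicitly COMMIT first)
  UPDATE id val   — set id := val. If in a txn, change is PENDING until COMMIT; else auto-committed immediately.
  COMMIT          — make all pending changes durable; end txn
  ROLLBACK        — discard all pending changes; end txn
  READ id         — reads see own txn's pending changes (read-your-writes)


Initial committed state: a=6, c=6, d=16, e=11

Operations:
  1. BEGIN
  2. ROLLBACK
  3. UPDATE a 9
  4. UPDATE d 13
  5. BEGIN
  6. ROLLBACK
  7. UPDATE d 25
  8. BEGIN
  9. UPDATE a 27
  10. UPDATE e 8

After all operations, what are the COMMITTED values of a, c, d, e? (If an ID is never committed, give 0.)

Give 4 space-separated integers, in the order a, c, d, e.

Initial committed: {a=6, c=6, d=16, e=11}
Op 1: BEGIN: in_txn=True, pending={}
Op 2: ROLLBACK: discarded pending []; in_txn=False
Op 3: UPDATE a=9 (auto-commit; committed a=9)
Op 4: UPDATE d=13 (auto-commit; committed d=13)
Op 5: BEGIN: in_txn=True, pending={}
Op 6: ROLLBACK: discarded pending []; in_txn=False
Op 7: UPDATE d=25 (auto-commit; committed d=25)
Op 8: BEGIN: in_txn=True, pending={}
Op 9: UPDATE a=27 (pending; pending now {a=27})
Op 10: UPDATE e=8 (pending; pending now {a=27, e=8})
Final committed: {a=9, c=6, d=25, e=11}

Answer: 9 6 25 11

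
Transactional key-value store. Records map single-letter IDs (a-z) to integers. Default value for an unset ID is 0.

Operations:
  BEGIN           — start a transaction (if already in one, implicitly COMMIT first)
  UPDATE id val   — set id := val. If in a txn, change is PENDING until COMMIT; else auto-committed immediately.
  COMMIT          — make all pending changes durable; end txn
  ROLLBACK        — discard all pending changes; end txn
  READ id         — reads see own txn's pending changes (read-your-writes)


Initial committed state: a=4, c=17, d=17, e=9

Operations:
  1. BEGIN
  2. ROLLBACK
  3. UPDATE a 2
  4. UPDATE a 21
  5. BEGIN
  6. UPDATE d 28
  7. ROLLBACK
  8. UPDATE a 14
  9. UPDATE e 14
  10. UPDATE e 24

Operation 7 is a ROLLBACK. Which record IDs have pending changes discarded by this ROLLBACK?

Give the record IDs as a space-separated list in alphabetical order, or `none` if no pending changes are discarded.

Answer: d

Derivation:
Initial committed: {a=4, c=17, d=17, e=9}
Op 1: BEGIN: in_txn=True, pending={}
Op 2: ROLLBACK: discarded pending []; in_txn=False
Op 3: UPDATE a=2 (auto-commit; committed a=2)
Op 4: UPDATE a=21 (auto-commit; committed a=21)
Op 5: BEGIN: in_txn=True, pending={}
Op 6: UPDATE d=28 (pending; pending now {d=28})
Op 7: ROLLBACK: discarded pending ['d']; in_txn=False
Op 8: UPDATE a=14 (auto-commit; committed a=14)
Op 9: UPDATE e=14 (auto-commit; committed e=14)
Op 10: UPDATE e=24 (auto-commit; committed e=24)
ROLLBACK at op 7 discards: ['d']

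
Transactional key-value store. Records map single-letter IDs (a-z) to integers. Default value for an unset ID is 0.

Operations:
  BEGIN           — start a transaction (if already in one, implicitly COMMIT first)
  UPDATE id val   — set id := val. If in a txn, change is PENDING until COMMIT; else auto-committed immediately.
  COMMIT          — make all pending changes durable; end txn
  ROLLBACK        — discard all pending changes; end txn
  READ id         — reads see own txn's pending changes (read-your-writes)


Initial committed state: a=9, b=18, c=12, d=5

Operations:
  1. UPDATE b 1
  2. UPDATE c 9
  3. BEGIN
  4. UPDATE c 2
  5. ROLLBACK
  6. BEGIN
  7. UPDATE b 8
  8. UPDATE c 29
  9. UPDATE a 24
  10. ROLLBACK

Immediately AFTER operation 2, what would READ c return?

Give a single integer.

Answer: 9

Derivation:
Initial committed: {a=9, b=18, c=12, d=5}
Op 1: UPDATE b=1 (auto-commit; committed b=1)
Op 2: UPDATE c=9 (auto-commit; committed c=9)
After op 2: visible(c) = 9 (pending={}, committed={a=9, b=1, c=9, d=5})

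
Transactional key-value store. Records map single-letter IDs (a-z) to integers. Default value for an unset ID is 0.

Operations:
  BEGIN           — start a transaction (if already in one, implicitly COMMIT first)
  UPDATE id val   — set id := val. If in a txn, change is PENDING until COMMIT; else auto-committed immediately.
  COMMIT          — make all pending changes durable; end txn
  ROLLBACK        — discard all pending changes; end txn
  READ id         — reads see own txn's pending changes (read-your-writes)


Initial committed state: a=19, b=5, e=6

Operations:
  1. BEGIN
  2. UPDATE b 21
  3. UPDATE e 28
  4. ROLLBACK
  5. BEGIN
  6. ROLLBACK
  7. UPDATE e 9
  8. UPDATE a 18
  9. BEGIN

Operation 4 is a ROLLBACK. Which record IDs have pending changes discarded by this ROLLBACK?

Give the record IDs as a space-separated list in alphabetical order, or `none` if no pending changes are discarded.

Answer: b e

Derivation:
Initial committed: {a=19, b=5, e=6}
Op 1: BEGIN: in_txn=True, pending={}
Op 2: UPDATE b=21 (pending; pending now {b=21})
Op 3: UPDATE e=28 (pending; pending now {b=21, e=28})
Op 4: ROLLBACK: discarded pending ['b', 'e']; in_txn=False
Op 5: BEGIN: in_txn=True, pending={}
Op 6: ROLLBACK: discarded pending []; in_txn=False
Op 7: UPDATE e=9 (auto-commit; committed e=9)
Op 8: UPDATE a=18 (auto-commit; committed a=18)
Op 9: BEGIN: in_txn=True, pending={}
ROLLBACK at op 4 discards: ['b', 'e']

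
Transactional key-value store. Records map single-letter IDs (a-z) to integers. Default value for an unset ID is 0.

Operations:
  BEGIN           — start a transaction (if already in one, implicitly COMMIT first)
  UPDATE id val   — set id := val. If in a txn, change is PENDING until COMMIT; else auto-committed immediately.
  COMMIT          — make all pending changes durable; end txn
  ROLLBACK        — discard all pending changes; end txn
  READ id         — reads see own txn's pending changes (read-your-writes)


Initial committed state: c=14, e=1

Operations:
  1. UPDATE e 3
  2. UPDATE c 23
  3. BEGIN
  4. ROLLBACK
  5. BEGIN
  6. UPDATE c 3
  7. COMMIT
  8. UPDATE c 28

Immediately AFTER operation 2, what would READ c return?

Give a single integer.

Answer: 23

Derivation:
Initial committed: {c=14, e=1}
Op 1: UPDATE e=3 (auto-commit; committed e=3)
Op 2: UPDATE c=23 (auto-commit; committed c=23)
After op 2: visible(c) = 23 (pending={}, committed={c=23, e=3})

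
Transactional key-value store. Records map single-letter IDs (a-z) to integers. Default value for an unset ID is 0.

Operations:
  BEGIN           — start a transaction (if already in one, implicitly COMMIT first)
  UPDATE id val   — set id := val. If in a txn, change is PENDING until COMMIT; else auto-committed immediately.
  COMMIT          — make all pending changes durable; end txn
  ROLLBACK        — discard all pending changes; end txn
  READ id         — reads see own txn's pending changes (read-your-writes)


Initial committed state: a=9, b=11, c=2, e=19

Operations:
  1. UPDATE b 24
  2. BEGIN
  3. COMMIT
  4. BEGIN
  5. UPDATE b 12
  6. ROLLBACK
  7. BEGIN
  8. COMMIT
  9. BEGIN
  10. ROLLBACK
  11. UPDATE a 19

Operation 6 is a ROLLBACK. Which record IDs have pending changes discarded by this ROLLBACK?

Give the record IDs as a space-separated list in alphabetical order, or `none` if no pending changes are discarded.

Answer: b

Derivation:
Initial committed: {a=9, b=11, c=2, e=19}
Op 1: UPDATE b=24 (auto-commit; committed b=24)
Op 2: BEGIN: in_txn=True, pending={}
Op 3: COMMIT: merged [] into committed; committed now {a=9, b=24, c=2, e=19}
Op 4: BEGIN: in_txn=True, pending={}
Op 5: UPDATE b=12 (pending; pending now {b=12})
Op 6: ROLLBACK: discarded pending ['b']; in_txn=False
Op 7: BEGIN: in_txn=True, pending={}
Op 8: COMMIT: merged [] into committed; committed now {a=9, b=24, c=2, e=19}
Op 9: BEGIN: in_txn=True, pending={}
Op 10: ROLLBACK: discarded pending []; in_txn=False
Op 11: UPDATE a=19 (auto-commit; committed a=19)
ROLLBACK at op 6 discards: ['b']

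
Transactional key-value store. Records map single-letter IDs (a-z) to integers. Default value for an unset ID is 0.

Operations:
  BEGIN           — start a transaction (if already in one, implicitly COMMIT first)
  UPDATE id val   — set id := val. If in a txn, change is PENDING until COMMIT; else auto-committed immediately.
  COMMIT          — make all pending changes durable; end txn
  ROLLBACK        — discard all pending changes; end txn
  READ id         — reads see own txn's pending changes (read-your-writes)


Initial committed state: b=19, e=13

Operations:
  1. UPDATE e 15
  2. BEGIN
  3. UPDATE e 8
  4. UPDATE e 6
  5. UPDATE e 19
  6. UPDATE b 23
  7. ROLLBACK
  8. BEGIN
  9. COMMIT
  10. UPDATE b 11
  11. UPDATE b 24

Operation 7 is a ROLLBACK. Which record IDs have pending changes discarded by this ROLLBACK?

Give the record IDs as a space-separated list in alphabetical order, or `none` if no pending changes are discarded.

Initial committed: {b=19, e=13}
Op 1: UPDATE e=15 (auto-commit; committed e=15)
Op 2: BEGIN: in_txn=True, pending={}
Op 3: UPDATE e=8 (pending; pending now {e=8})
Op 4: UPDATE e=6 (pending; pending now {e=6})
Op 5: UPDATE e=19 (pending; pending now {e=19})
Op 6: UPDATE b=23 (pending; pending now {b=23, e=19})
Op 7: ROLLBACK: discarded pending ['b', 'e']; in_txn=False
Op 8: BEGIN: in_txn=True, pending={}
Op 9: COMMIT: merged [] into committed; committed now {b=19, e=15}
Op 10: UPDATE b=11 (auto-commit; committed b=11)
Op 11: UPDATE b=24 (auto-commit; committed b=24)
ROLLBACK at op 7 discards: ['b', 'e']

Answer: b e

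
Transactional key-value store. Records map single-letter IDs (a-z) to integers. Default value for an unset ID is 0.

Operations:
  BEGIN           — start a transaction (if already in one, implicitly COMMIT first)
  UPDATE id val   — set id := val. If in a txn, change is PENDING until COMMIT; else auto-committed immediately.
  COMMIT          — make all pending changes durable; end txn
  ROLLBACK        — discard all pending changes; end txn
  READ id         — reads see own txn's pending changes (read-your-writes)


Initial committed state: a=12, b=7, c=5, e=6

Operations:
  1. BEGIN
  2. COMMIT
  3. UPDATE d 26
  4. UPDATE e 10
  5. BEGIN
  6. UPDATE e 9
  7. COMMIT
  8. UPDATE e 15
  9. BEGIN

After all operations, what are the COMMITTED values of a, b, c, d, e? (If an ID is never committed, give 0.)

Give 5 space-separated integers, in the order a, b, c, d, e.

Initial committed: {a=12, b=7, c=5, e=6}
Op 1: BEGIN: in_txn=True, pending={}
Op 2: COMMIT: merged [] into committed; committed now {a=12, b=7, c=5, e=6}
Op 3: UPDATE d=26 (auto-commit; committed d=26)
Op 4: UPDATE e=10 (auto-commit; committed e=10)
Op 5: BEGIN: in_txn=True, pending={}
Op 6: UPDATE e=9 (pending; pending now {e=9})
Op 7: COMMIT: merged ['e'] into committed; committed now {a=12, b=7, c=5, d=26, e=9}
Op 8: UPDATE e=15 (auto-commit; committed e=15)
Op 9: BEGIN: in_txn=True, pending={}
Final committed: {a=12, b=7, c=5, d=26, e=15}

Answer: 12 7 5 26 15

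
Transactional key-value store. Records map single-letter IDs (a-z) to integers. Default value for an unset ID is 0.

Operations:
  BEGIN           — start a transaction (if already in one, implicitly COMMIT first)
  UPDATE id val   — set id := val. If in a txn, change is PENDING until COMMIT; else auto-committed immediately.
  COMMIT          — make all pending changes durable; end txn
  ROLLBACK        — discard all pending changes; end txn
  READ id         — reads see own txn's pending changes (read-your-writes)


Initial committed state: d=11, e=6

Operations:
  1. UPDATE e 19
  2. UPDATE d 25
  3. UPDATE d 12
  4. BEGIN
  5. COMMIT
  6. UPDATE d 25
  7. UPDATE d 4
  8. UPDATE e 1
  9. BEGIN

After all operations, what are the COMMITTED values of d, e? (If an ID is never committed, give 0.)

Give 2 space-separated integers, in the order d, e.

Answer: 4 1

Derivation:
Initial committed: {d=11, e=6}
Op 1: UPDATE e=19 (auto-commit; committed e=19)
Op 2: UPDATE d=25 (auto-commit; committed d=25)
Op 3: UPDATE d=12 (auto-commit; committed d=12)
Op 4: BEGIN: in_txn=True, pending={}
Op 5: COMMIT: merged [] into committed; committed now {d=12, e=19}
Op 6: UPDATE d=25 (auto-commit; committed d=25)
Op 7: UPDATE d=4 (auto-commit; committed d=4)
Op 8: UPDATE e=1 (auto-commit; committed e=1)
Op 9: BEGIN: in_txn=True, pending={}
Final committed: {d=4, e=1}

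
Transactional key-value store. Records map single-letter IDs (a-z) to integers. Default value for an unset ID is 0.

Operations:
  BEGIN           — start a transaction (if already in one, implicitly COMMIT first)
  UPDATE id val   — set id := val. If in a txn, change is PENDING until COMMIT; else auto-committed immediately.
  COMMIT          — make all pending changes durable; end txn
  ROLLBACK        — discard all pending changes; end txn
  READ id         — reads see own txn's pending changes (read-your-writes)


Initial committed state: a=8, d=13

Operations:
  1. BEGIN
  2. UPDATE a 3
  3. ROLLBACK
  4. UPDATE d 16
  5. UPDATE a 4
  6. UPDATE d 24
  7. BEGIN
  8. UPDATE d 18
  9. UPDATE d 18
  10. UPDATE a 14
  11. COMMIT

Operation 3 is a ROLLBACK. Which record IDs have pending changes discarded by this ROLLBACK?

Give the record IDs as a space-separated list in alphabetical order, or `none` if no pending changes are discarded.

Answer: a

Derivation:
Initial committed: {a=8, d=13}
Op 1: BEGIN: in_txn=True, pending={}
Op 2: UPDATE a=3 (pending; pending now {a=3})
Op 3: ROLLBACK: discarded pending ['a']; in_txn=False
Op 4: UPDATE d=16 (auto-commit; committed d=16)
Op 5: UPDATE a=4 (auto-commit; committed a=4)
Op 6: UPDATE d=24 (auto-commit; committed d=24)
Op 7: BEGIN: in_txn=True, pending={}
Op 8: UPDATE d=18 (pending; pending now {d=18})
Op 9: UPDATE d=18 (pending; pending now {d=18})
Op 10: UPDATE a=14 (pending; pending now {a=14, d=18})
Op 11: COMMIT: merged ['a', 'd'] into committed; committed now {a=14, d=18}
ROLLBACK at op 3 discards: ['a']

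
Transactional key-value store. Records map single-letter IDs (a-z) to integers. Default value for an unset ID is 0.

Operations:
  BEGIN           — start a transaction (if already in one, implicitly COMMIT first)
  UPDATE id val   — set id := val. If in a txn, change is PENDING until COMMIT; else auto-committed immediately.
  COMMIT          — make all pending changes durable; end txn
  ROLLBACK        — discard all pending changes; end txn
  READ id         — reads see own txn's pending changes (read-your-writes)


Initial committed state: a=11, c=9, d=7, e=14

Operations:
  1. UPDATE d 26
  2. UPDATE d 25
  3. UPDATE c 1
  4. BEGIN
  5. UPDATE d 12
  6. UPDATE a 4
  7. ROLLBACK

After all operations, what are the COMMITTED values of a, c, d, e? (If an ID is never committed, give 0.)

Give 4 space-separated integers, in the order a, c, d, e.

Answer: 11 1 25 14

Derivation:
Initial committed: {a=11, c=9, d=7, e=14}
Op 1: UPDATE d=26 (auto-commit; committed d=26)
Op 2: UPDATE d=25 (auto-commit; committed d=25)
Op 3: UPDATE c=1 (auto-commit; committed c=1)
Op 4: BEGIN: in_txn=True, pending={}
Op 5: UPDATE d=12 (pending; pending now {d=12})
Op 6: UPDATE a=4 (pending; pending now {a=4, d=12})
Op 7: ROLLBACK: discarded pending ['a', 'd']; in_txn=False
Final committed: {a=11, c=1, d=25, e=14}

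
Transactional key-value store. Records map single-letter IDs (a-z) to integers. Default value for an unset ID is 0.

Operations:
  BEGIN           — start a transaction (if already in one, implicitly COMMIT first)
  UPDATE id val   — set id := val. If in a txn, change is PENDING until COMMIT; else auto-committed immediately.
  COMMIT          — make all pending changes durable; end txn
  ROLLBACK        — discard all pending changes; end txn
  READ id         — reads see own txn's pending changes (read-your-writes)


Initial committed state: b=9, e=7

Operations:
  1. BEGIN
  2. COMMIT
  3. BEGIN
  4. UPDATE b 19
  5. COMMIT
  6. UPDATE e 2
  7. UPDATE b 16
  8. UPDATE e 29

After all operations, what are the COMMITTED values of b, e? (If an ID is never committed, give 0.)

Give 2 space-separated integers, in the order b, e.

Answer: 16 29

Derivation:
Initial committed: {b=9, e=7}
Op 1: BEGIN: in_txn=True, pending={}
Op 2: COMMIT: merged [] into committed; committed now {b=9, e=7}
Op 3: BEGIN: in_txn=True, pending={}
Op 4: UPDATE b=19 (pending; pending now {b=19})
Op 5: COMMIT: merged ['b'] into committed; committed now {b=19, e=7}
Op 6: UPDATE e=2 (auto-commit; committed e=2)
Op 7: UPDATE b=16 (auto-commit; committed b=16)
Op 8: UPDATE e=29 (auto-commit; committed e=29)
Final committed: {b=16, e=29}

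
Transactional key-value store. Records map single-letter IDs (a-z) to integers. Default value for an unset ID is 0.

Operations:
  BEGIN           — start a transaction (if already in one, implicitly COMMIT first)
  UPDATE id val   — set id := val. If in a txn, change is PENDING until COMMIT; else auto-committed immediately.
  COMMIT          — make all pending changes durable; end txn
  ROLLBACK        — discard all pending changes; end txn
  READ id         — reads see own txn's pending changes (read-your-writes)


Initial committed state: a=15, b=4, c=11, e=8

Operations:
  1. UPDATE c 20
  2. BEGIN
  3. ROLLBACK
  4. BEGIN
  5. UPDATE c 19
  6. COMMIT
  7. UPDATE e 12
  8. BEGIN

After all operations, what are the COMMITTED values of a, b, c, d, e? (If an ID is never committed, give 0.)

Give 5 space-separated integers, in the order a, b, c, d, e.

Initial committed: {a=15, b=4, c=11, e=8}
Op 1: UPDATE c=20 (auto-commit; committed c=20)
Op 2: BEGIN: in_txn=True, pending={}
Op 3: ROLLBACK: discarded pending []; in_txn=False
Op 4: BEGIN: in_txn=True, pending={}
Op 5: UPDATE c=19 (pending; pending now {c=19})
Op 6: COMMIT: merged ['c'] into committed; committed now {a=15, b=4, c=19, e=8}
Op 7: UPDATE e=12 (auto-commit; committed e=12)
Op 8: BEGIN: in_txn=True, pending={}
Final committed: {a=15, b=4, c=19, e=12}

Answer: 15 4 19 0 12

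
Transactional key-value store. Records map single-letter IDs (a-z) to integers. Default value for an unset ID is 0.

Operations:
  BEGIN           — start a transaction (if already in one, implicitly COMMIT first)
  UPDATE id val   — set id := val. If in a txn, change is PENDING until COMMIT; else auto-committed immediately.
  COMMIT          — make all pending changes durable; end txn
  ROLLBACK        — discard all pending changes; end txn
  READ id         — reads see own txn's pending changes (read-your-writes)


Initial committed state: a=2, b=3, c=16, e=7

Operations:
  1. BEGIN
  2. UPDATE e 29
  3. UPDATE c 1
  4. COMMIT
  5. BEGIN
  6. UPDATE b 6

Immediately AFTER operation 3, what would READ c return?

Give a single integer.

Initial committed: {a=2, b=3, c=16, e=7}
Op 1: BEGIN: in_txn=True, pending={}
Op 2: UPDATE e=29 (pending; pending now {e=29})
Op 3: UPDATE c=1 (pending; pending now {c=1, e=29})
After op 3: visible(c) = 1 (pending={c=1, e=29}, committed={a=2, b=3, c=16, e=7})

Answer: 1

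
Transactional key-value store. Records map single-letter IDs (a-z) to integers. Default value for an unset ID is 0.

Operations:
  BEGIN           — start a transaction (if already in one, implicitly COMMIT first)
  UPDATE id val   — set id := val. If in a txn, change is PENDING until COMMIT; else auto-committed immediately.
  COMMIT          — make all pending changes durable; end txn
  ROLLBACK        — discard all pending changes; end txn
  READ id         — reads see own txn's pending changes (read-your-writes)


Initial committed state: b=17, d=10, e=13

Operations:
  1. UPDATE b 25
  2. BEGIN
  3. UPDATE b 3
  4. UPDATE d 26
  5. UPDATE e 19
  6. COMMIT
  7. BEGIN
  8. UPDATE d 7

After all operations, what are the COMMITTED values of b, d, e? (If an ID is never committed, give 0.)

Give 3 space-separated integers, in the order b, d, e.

Answer: 3 26 19

Derivation:
Initial committed: {b=17, d=10, e=13}
Op 1: UPDATE b=25 (auto-commit; committed b=25)
Op 2: BEGIN: in_txn=True, pending={}
Op 3: UPDATE b=3 (pending; pending now {b=3})
Op 4: UPDATE d=26 (pending; pending now {b=3, d=26})
Op 5: UPDATE e=19 (pending; pending now {b=3, d=26, e=19})
Op 6: COMMIT: merged ['b', 'd', 'e'] into committed; committed now {b=3, d=26, e=19}
Op 7: BEGIN: in_txn=True, pending={}
Op 8: UPDATE d=7 (pending; pending now {d=7})
Final committed: {b=3, d=26, e=19}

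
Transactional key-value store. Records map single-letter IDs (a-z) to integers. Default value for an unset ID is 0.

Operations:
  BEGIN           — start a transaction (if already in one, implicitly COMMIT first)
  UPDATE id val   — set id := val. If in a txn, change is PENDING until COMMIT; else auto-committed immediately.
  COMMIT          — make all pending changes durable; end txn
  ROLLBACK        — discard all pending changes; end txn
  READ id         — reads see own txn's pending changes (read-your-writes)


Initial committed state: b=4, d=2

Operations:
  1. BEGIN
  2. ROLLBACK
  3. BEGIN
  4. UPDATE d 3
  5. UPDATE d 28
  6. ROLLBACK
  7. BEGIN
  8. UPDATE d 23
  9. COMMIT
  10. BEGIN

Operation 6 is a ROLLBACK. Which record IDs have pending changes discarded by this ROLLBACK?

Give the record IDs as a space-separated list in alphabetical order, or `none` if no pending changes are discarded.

Initial committed: {b=4, d=2}
Op 1: BEGIN: in_txn=True, pending={}
Op 2: ROLLBACK: discarded pending []; in_txn=False
Op 3: BEGIN: in_txn=True, pending={}
Op 4: UPDATE d=3 (pending; pending now {d=3})
Op 5: UPDATE d=28 (pending; pending now {d=28})
Op 6: ROLLBACK: discarded pending ['d']; in_txn=False
Op 7: BEGIN: in_txn=True, pending={}
Op 8: UPDATE d=23 (pending; pending now {d=23})
Op 9: COMMIT: merged ['d'] into committed; committed now {b=4, d=23}
Op 10: BEGIN: in_txn=True, pending={}
ROLLBACK at op 6 discards: ['d']

Answer: d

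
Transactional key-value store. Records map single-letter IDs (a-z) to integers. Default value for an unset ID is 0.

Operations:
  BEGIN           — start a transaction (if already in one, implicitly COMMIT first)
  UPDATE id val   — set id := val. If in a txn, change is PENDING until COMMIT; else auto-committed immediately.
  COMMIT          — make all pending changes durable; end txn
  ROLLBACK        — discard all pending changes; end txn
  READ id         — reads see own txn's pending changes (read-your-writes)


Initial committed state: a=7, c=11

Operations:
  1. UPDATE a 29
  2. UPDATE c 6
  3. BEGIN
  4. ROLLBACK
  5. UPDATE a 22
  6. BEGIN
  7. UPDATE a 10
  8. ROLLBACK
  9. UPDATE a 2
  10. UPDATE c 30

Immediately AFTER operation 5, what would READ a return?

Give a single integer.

Initial committed: {a=7, c=11}
Op 1: UPDATE a=29 (auto-commit; committed a=29)
Op 2: UPDATE c=6 (auto-commit; committed c=6)
Op 3: BEGIN: in_txn=True, pending={}
Op 4: ROLLBACK: discarded pending []; in_txn=False
Op 5: UPDATE a=22 (auto-commit; committed a=22)
After op 5: visible(a) = 22 (pending={}, committed={a=22, c=6})

Answer: 22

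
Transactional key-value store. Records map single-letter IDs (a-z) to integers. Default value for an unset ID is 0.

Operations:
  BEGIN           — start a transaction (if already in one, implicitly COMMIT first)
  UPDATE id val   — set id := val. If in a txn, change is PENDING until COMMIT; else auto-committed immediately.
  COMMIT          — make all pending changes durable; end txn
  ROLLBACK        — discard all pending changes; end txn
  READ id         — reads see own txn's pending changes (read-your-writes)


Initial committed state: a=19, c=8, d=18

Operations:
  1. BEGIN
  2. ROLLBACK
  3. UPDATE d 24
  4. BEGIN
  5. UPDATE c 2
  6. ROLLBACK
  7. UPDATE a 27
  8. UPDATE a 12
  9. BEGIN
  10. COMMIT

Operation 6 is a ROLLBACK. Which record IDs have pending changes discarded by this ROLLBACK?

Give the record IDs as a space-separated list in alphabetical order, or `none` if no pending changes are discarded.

Answer: c

Derivation:
Initial committed: {a=19, c=8, d=18}
Op 1: BEGIN: in_txn=True, pending={}
Op 2: ROLLBACK: discarded pending []; in_txn=False
Op 3: UPDATE d=24 (auto-commit; committed d=24)
Op 4: BEGIN: in_txn=True, pending={}
Op 5: UPDATE c=2 (pending; pending now {c=2})
Op 6: ROLLBACK: discarded pending ['c']; in_txn=False
Op 7: UPDATE a=27 (auto-commit; committed a=27)
Op 8: UPDATE a=12 (auto-commit; committed a=12)
Op 9: BEGIN: in_txn=True, pending={}
Op 10: COMMIT: merged [] into committed; committed now {a=12, c=8, d=24}
ROLLBACK at op 6 discards: ['c']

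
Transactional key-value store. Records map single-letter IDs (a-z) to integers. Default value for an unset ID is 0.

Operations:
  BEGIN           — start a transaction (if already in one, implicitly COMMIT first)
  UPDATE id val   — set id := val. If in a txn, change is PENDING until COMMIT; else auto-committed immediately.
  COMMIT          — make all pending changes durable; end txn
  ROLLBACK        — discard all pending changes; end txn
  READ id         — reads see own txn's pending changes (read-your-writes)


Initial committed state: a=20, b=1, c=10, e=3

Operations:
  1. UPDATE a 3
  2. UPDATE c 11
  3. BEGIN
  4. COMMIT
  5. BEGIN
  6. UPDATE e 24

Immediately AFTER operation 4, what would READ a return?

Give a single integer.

Initial committed: {a=20, b=1, c=10, e=3}
Op 1: UPDATE a=3 (auto-commit; committed a=3)
Op 2: UPDATE c=11 (auto-commit; committed c=11)
Op 3: BEGIN: in_txn=True, pending={}
Op 4: COMMIT: merged [] into committed; committed now {a=3, b=1, c=11, e=3}
After op 4: visible(a) = 3 (pending={}, committed={a=3, b=1, c=11, e=3})

Answer: 3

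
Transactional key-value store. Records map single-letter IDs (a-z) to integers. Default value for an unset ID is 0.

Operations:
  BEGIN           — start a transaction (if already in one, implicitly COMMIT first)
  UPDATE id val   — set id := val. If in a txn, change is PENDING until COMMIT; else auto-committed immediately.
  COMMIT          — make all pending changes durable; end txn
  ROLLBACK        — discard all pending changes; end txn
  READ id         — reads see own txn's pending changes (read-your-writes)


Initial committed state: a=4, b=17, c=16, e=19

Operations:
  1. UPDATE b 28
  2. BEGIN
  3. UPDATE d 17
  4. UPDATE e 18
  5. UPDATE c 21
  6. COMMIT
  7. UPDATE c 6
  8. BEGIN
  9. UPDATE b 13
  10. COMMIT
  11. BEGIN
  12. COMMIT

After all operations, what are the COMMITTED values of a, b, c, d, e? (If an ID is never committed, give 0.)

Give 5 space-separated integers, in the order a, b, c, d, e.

Answer: 4 13 6 17 18

Derivation:
Initial committed: {a=4, b=17, c=16, e=19}
Op 1: UPDATE b=28 (auto-commit; committed b=28)
Op 2: BEGIN: in_txn=True, pending={}
Op 3: UPDATE d=17 (pending; pending now {d=17})
Op 4: UPDATE e=18 (pending; pending now {d=17, e=18})
Op 5: UPDATE c=21 (pending; pending now {c=21, d=17, e=18})
Op 6: COMMIT: merged ['c', 'd', 'e'] into committed; committed now {a=4, b=28, c=21, d=17, e=18}
Op 7: UPDATE c=6 (auto-commit; committed c=6)
Op 8: BEGIN: in_txn=True, pending={}
Op 9: UPDATE b=13 (pending; pending now {b=13})
Op 10: COMMIT: merged ['b'] into committed; committed now {a=4, b=13, c=6, d=17, e=18}
Op 11: BEGIN: in_txn=True, pending={}
Op 12: COMMIT: merged [] into committed; committed now {a=4, b=13, c=6, d=17, e=18}
Final committed: {a=4, b=13, c=6, d=17, e=18}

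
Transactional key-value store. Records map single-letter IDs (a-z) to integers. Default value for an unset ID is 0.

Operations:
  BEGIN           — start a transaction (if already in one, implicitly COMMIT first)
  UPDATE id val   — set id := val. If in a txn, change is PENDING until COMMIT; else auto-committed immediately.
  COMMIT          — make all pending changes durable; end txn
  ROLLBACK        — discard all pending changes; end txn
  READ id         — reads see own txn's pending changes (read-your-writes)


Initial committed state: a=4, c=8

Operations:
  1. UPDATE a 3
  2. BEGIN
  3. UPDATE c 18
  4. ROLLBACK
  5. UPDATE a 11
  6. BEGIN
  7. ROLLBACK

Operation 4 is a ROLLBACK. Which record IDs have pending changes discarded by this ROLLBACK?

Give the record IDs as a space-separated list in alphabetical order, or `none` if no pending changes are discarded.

Answer: c

Derivation:
Initial committed: {a=4, c=8}
Op 1: UPDATE a=3 (auto-commit; committed a=3)
Op 2: BEGIN: in_txn=True, pending={}
Op 3: UPDATE c=18 (pending; pending now {c=18})
Op 4: ROLLBACK: discarded pending ['c']; in_txn=False
Op 5: UPDATE a=11 (auto-commit; committed a=11)
Op 6: BEGIN: in_txn=True, pending={}
Op 7: ROLLBACK: discarded pending []; in_txn=False
ROLLBACK at op 4 discards: ['c']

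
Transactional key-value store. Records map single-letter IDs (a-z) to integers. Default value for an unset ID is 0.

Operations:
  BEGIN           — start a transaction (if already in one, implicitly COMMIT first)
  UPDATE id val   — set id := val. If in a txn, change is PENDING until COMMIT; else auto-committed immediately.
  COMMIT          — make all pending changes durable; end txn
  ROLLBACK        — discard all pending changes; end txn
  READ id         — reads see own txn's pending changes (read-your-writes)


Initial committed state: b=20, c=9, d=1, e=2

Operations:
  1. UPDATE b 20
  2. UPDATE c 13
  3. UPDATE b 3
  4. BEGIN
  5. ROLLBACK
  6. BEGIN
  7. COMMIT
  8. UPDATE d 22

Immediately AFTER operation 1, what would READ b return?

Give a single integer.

Initial committed: {b=20, c=9, d=1, e=2}
Op 1: UPDATE b=20 (auto-commit; committed b=20)
After op 1: visible(b) = 20 (pending={}, committed={b=20, c=9, d=1, e=2})

Answer: 20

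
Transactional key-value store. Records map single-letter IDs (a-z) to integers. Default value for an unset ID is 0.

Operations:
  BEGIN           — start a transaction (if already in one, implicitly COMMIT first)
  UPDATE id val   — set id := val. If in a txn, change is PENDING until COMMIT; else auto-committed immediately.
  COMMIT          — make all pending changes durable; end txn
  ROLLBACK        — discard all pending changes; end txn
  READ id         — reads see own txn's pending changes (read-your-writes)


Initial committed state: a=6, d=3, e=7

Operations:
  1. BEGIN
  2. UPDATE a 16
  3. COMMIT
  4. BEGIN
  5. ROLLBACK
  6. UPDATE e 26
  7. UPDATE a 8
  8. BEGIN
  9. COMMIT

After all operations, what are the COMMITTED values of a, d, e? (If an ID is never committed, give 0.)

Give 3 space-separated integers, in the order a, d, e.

Initial committed: {a=6, d=3, e=7}
Op 1: BEGIN: in_txn=True, pending={}
Op 2: UPDATE a=16 (pending; pending now {a=16})
Op 3: COMMIT: merged ['a'] into committed; committed now {a=16, d=3, e=7}
Op 4: BEGIN: in_txn=True, pending={}
Op 5: ROLLBACK: discarded pending []; in_txn=False
Op 6: UPDATE e=26 (auto-commit; committed e=26)
Op 7: UPDATE a=8 (auto-commit; committed a=8)
Op 8: BEGIN: in_txn=True, pending={}
Op 9: COMMIT: merged [] into committed; committed now {a=8, d=3, e=26}
Final committed: {a=8, d=3, e=26}

Answer: 8 3 26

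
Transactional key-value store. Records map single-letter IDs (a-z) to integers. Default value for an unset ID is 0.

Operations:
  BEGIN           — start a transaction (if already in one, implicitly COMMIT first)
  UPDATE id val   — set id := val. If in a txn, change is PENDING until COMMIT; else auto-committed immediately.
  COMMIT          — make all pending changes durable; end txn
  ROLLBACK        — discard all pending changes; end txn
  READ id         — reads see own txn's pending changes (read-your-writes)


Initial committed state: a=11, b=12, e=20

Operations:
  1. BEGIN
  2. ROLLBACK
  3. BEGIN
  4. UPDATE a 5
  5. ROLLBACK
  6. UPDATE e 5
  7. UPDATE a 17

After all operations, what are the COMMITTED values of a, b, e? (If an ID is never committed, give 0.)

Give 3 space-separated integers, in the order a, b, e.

Answer: 17 12 5

Derivation:
Initial committed: {a=11, b=12, e=20}
Op 1: BEGIN: in_txn=True, pending={}
Op 2: ROLLBACK: discarded pending []; in_txn=False
Op 3: BEGIN: in_txn=True, pending={}
Op 4: UPDATE a=5 (pending; pending now {a=5})
Op 5: ROLLBACK: discarded pending ['a']; in_txn=False
Op 6: UPDATE e=5 (auto-commit; committed e=5)
Op 7: UPDATE a=17 (auto-commit; committed a=17)
Final committed: {a=17, b=12, e=5}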